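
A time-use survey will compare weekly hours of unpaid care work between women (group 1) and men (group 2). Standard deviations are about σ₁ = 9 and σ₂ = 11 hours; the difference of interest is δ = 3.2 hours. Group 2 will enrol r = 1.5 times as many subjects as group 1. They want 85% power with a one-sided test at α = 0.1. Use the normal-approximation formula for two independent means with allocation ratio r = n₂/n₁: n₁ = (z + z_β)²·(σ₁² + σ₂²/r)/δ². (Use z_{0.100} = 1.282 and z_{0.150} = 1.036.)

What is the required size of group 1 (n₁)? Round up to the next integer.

n₁ = 85

n₁ = (z_α + z_β)² · (σ₁² + σ₂²/r) / δ²
   = (1.282 + 1.036)² · (9² + 11²/1.5) / 3.2²
   = 5.3731 · (81 + 80.6667) / 10.24
   = 5.3731 · 161.6667 / 10.24
   = 84.83
Round up → n₁ = 85; n₂ = r·n₁ = 1.5 × 85 = 128.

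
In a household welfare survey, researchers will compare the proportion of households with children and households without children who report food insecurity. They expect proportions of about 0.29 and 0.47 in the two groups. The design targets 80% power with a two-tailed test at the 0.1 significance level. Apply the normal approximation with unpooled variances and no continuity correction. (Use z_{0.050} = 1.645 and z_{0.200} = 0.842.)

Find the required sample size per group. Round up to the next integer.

n = 87 per group

n = (z_{α/2} + z_β)² · [p₁(1−p₁) + p₂(1−p₂)] / (p₁ − p₂)²
  = (1.645 + 0.842)² · (0.29·0.71 + 0.47·0.53) / (-0.18)²
  = (2.487)² · (0.2059 + 0.2491) / 0.0324
  = 6.1852 · 0.4550 / 0.0324
  = 86.86
Round up → n = 87 per group.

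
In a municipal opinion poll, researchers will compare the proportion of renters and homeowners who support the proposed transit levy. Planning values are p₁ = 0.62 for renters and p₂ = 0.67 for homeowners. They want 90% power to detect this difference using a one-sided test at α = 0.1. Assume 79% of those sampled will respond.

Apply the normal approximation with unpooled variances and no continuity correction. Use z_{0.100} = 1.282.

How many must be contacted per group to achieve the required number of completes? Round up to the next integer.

n = 1521 per group

n = (z_α + z_β)² · [p₁(1−p₁) + p₂(1−p₂)] / (p₁ − p₂)²
  = (1.282 + 1.282)² · (0.62·0.38 + 0.67·0.33) / (-0.05)²
  = (2.564)² · (0.2356 + 0.2211) / 0.0025
  = 6.5741 · 0.4567 / 0.0025
  = 1200.96
Adjust for 79% response: 1200.96 / 0.79 = 1520.20.
Round up → n = 1521 per group.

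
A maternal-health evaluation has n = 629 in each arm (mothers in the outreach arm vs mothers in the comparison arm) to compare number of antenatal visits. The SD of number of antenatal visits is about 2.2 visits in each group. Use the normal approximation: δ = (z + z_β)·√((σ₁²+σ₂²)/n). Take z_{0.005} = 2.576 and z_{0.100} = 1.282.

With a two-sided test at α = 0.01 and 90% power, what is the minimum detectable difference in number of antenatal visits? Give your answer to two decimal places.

δ = (z_{α/2} + z_β) · √((σ₁²+σ₂²)/n)
  = (2.576 + 1.282) · √(9.68/629)
  = 3.858 · √0.01539
  = 3.858 · 0.1241
  = 0.4786

Minimum detectable difference ≈ 0.48 visits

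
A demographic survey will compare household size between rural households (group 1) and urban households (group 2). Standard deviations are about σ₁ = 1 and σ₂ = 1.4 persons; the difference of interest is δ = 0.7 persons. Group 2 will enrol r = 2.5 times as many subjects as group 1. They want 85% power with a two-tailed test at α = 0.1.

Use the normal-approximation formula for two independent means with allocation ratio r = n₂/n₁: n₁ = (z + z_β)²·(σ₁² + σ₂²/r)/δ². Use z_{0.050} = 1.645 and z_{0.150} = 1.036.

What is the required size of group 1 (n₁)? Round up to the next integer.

n₁ = (z_{α/2} + z_β)² · (σ₁² + σ₂²/r) / δ²
   = (1.645 + 1.036)² · (1² + 1.4²/2.5) / 0.7²
   = 7.1878 · (1 + 0.784) / 0.49
   = 7.1878 · 1.784 / 0.49
   = 26.17
Round up → n₁ = 27; n₂ = r·n₁ = 2.5 × 27 = 68.

n₁ = 27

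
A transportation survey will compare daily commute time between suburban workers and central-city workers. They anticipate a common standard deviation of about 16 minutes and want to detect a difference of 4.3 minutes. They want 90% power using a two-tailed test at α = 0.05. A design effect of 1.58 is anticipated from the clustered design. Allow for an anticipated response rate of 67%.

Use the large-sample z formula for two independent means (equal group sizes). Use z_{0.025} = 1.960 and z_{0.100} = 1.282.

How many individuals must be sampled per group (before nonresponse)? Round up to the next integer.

n = 687 per group

n = (z_{α/2} + z_β)² · (σ₁² + σ₂²) / δ²
  = (1.960 + 1.282)² · (2·16² = 512) / 4.3²
  = 10.5106 · 512 / 18.49
  = 291.04
Design effect: 1.58 × 291.04 = 459.85.
Adjust for 67% response: 459.85 / 0.67 = 686.34.
Round up → n = 687 per group.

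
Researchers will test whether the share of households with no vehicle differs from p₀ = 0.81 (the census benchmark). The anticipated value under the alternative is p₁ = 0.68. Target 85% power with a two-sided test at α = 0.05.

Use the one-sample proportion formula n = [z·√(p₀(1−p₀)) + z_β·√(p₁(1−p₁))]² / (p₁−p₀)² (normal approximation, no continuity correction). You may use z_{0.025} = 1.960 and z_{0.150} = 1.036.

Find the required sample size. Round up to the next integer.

n = 93

n = [z_{α/2}·√(p₀q₀) + z_β·√(p₁q₁)]² / (p₁ − p₀)²
  = [1.960·√(0.81·0.19) + 1.036·√(0.68·0.32)]² / (-0.13)²
  = [1.960·0.3923 + 1.036·0.4665]² / 0.0169
  = [1.2522]² / 0.0169
  = 92.78
Round up → n = 93.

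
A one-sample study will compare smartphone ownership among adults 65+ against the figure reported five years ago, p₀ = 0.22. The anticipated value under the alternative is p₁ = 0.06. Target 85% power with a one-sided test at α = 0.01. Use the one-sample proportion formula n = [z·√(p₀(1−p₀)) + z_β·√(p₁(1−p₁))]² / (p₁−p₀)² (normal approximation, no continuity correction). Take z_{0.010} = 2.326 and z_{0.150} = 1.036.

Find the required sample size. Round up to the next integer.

n = [z_α·√(p₀q₀) + z_β·√(p₁q₁)]² / (p₁ − p₀)²
  = [2.326·√(0.22·0.78) + 1.036·√(0.06·0.94)]² / (-0.16)²
  = [2.326·0.4142 + 1.036·0.2375]² / 0.0256
  = [1.2096]² / 0.0256
  = 57.15
Round up → n = 58.

n = 58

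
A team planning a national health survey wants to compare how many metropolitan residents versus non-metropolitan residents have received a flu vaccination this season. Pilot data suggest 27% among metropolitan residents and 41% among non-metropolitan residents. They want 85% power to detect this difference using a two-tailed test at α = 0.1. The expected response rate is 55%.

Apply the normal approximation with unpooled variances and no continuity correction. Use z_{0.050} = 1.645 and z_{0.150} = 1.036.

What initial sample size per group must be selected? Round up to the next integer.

n = (z_{α/2} + z_β)² · [p₁(1−p₁) + p₂(1−p₂)] / (p₁ − p₂)²
  = (1.645 + 1.036)² · (0.27·0.73 + 0.41·0.59) / (-0.14)²
  = (2.681)² · (0.1971 + 0.2419) / 0.0196
  = 7.1878 · 0.4390 / 0.0196
  = 160.99
Adjust for 55% response: 160.99 / 0.55 = 292.71.
Round up → n = 293 per group.

n = 293 per group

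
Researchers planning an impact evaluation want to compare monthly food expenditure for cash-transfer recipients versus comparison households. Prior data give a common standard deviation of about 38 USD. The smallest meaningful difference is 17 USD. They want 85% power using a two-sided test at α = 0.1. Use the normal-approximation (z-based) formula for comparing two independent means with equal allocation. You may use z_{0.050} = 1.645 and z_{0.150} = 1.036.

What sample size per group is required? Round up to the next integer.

n = (z_{α/2} + z_β)² · (σ₁² + σ₂²) / δ²
  = (1.645 + 1.036)² · (2·38² = 2888) / 17²
  = 7.1878 · 2888 / 289
  = 71.83
Round up → n = 72 per group.

n = 72 per group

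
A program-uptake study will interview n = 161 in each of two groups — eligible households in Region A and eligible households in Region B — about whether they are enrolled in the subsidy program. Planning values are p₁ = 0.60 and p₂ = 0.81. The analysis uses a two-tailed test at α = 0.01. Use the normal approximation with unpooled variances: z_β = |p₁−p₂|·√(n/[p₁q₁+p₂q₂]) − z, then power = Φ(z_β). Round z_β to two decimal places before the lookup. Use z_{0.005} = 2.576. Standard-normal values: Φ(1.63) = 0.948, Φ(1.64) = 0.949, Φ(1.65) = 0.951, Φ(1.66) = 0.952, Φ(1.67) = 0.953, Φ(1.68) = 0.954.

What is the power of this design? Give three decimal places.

z_β = |p₁−p₂|·√(n/[p₁q₁+p₂q₂]) − z_{α/2}
    = 0.21 · √(161/0.3939) − 2.576
    = 0.21 · 20.2172 − 2.576
    = 4.2456 − 2.576 = 1.6696 → 1.67
Power = Φ(1.67) = 0.953.

Power ≈ 0.953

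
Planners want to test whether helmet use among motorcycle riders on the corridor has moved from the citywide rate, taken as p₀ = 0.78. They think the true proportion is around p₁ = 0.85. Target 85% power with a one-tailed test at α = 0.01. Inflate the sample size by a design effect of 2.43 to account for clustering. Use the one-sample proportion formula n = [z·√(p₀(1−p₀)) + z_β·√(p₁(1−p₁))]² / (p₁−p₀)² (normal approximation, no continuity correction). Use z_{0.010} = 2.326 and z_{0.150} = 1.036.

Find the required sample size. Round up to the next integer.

n = 882

n = [z_α·√(p₀q₀) + z_β·√(p₁q₁)]² / (p₁ − p₀)²
  = [2.326·√(0.78·0.22) + 1.036·√(0.85·0.15)]² / (0.07)²
  = [2.326·0.4142 + 1.036·0.3571]² / 0.0049
  = [1.3335]² / 0.0049
  = 362.88
Design effect: 2.43 × 362.88 = 881.80.
Round up → n = 882.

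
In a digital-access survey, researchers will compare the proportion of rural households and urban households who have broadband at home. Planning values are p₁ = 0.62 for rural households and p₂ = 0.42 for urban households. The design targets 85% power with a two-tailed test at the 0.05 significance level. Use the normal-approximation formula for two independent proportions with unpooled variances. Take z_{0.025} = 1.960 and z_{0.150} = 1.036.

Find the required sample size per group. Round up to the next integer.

n = 108 per group

n = (z_{α/2} + z_β)² · [p₁(1−p₁) + p₂(1−p₂)] / (p₁ − p₂)²
  = (1.960 + 1.036)² · (0.62·0.38 + 0.42·0.58) / (0.20)²
  = (2.996)² · (0.2356 + 0.2436) / 0.0400
  = 8.9760 · 0.4792 / 0.0400
  = 107.53
Round up → n = 108 per group.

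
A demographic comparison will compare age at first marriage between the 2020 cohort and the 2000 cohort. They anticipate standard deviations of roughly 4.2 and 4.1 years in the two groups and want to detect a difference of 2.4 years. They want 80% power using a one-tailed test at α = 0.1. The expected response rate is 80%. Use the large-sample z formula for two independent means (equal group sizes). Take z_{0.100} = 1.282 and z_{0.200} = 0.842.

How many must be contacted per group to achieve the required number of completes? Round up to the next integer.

n = (z_α + z_β)² · (σ₁² + σ₂²) / δ²
  = (1.282 + 0.842)² · (4.2² + 4.1² = 34.45) / 2.4²
  = 4.5114 · 34.45 / 5.76
  = 26.98
Adjust for 80% response: 26.98 / 0.80 = 33.73.
Round up → n = 34 per group.

n = 34 per group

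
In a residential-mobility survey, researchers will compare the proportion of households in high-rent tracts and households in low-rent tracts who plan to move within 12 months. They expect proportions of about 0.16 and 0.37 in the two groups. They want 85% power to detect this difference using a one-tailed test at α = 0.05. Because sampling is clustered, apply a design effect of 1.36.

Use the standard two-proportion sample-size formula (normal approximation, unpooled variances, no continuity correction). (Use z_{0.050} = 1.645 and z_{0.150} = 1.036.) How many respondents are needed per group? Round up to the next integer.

n = (z_α + z_β)² · [p₁(1−p₁) + p₂(1−p₂)] / (p₁ − p₂)²
  = (1.645 + 1.036)² · (0.16·0.84 + 0.37·0.63) / (-0.21)²
  = (2.681)² · (0.1344 + 0.2331) / 0.0441
  = 7.1878 · 0.3675 / 0.0441
  = 59.90
Design effect: 1.36 × 59.90 = 81.46.
Round up → n = 82 per group.

n = 82 per group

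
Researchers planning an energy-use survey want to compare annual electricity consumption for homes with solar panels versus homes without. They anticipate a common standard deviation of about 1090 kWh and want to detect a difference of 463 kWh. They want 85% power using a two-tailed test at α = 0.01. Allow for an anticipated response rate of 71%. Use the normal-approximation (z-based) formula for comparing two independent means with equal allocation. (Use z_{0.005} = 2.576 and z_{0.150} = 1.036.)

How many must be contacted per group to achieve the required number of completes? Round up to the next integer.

n = (z_{α/2} + z_β)² · (σ₁² + σ₂²) / δ²
  = (2.576 + 1.036)² · (2·1090² = 2376200) / 463²
  = 13.0465 · 2376200 / 214369
  = 144.62
Adjust for 71% response: 144.62 / 0.71 = 203.68.
Round up → n = 204 per group.

n = 204 per group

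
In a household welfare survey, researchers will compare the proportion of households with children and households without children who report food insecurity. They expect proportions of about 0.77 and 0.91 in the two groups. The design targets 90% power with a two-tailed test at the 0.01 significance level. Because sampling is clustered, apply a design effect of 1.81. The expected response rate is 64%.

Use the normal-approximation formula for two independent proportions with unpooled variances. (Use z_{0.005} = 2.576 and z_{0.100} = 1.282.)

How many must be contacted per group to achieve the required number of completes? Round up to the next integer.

n = 557 per group

n = (z_{α/2} + z_β)² · [p₁(1−p₁) + p₂(1−p₂)] / (p₁ − p₂)²
  = (2.576 + 1.282)² · (0.77·0.23 + 0.91·0.09) / (-0.14)²
  = (3.858)² · (0.1771 + 0.0819) / 0.0196
  = 14.8842 · 0.2590 / 0.0196
  = 196.68
Design effect: 1.81 × 196.68 = 356.00.
Adjust for 64% response: 356.00 / 0.64 = 556.25.
Round up → n = 557 per group.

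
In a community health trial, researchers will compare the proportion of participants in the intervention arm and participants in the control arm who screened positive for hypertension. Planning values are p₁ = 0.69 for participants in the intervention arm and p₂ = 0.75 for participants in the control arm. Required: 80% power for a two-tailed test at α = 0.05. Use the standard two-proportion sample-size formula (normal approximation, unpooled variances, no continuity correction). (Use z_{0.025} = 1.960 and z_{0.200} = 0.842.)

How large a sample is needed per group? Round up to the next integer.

n = (z_{α/2} + z_β)² · [p₁(1−p₁) + p₂(1−p₂)] / (p₁ − p₂)²
  = (1.960 + 0.842)² · (0.69·0.31 + 0.75·0.25) / (-0.06)²
  = (2.802)² · (0.2139 + 0.1875) / 0.0036
  = 7.8512 · 0.4014 / 0.0036
  = 875.41
Round up → n = 876 per group.

n = 876 per group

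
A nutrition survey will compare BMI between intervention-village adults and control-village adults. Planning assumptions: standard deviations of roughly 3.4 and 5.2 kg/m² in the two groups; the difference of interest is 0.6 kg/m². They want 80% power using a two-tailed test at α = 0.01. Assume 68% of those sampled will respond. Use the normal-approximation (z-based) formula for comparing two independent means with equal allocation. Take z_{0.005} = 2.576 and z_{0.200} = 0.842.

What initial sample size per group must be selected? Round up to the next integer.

n = (z_{α/2} + z_β)² · (σ₁² + σ₂²) / δ²
  = (2.576 + 0.842)² · (3.4² + 5.2² = 38.6) / 0.6²
  = 11.6827 · 38.6 / 0.36
  = 1252.65
Adjust for 68% response: 1252.65 / 0.68 = 1842.13.
Round up → n = 1843 per group.

n = 1843 per group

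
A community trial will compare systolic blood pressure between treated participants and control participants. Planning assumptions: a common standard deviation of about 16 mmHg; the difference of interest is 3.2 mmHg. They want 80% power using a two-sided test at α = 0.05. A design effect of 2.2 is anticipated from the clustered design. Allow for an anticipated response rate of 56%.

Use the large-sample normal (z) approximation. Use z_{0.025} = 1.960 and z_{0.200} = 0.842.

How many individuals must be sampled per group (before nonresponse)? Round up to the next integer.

n = (z_{α/2} + z_β)² · (σ₁² + σ₂²) / δ²
  = (1.960 + 0.842)² · (2·16² = 512) / 3.2²
  = 7.8512 · 512 / 10.24
  = 392.56
Design effect: 2.2 × 392.56 = 863.63.
Adjust for 56% response: 863.63 / 0.56 = 1542.20.
Round up → n = 1543 per group.

n = 1543 per group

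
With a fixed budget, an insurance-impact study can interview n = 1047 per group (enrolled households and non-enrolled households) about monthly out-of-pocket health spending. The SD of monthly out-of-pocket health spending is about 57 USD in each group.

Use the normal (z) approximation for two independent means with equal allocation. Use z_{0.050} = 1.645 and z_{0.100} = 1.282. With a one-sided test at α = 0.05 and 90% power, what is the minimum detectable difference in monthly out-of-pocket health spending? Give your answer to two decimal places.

δ = (z_α + z_β) · √((σ₁²+σ₂²)/n)
  = (1.645 + 1.282) · √(6498/1047)
  = 2.927 · √6.2063
  = 2.927 · 2.4912
  = 7.2919

Minimum detectable difference ≈ 7.29 USD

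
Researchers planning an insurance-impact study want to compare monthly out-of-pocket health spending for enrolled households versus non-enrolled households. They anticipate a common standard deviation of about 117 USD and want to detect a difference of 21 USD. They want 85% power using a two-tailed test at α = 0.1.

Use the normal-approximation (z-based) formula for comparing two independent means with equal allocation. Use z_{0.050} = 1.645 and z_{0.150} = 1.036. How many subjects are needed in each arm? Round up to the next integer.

n = (z_{α/2} + z_β)² · (σ₁² + σ₂²) / δ²
  = (1.645 + 1.036)² · (2·117² = 27378) / 21²
  = 7.1878 · 27378 / 441
  = 446.23
Round up → n = 447 per group.

n = 447 per group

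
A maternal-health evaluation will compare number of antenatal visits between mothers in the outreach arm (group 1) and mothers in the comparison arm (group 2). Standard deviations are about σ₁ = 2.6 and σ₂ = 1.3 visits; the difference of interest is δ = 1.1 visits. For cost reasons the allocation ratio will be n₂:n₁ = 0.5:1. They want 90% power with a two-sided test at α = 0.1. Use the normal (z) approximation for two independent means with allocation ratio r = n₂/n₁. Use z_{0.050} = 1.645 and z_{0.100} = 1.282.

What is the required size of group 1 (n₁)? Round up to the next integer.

n₁ = (z_{α/2} + z_β)² · (σ₁² + σ₂²/r) / δ²
   = (1.645 + 1.282)² · (2.6² + 1.3²/0.5) / 1.1²
   = 8.5673 · (6.76 + 3.38) / 1.21
   = 8.5673 · 10.14 / 1.21
   = 71.80
Round up → n₁ = 72; n₂ = r·n₁ = 0.5 × 72 = 36.

n₁ = 72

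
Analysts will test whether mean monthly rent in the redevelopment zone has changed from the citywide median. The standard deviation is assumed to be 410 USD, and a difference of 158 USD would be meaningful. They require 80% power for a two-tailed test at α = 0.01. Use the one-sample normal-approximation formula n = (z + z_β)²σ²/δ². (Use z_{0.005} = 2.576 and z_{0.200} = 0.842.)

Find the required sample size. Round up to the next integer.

n = 79

n = (z_{α/2} + z_β)² · σ² / δ²
  = (2.576 + 0.842)² · 410² / 158²
  = 11.6827 · 168100 / 24964
  = 78.67
Round up → n = 79.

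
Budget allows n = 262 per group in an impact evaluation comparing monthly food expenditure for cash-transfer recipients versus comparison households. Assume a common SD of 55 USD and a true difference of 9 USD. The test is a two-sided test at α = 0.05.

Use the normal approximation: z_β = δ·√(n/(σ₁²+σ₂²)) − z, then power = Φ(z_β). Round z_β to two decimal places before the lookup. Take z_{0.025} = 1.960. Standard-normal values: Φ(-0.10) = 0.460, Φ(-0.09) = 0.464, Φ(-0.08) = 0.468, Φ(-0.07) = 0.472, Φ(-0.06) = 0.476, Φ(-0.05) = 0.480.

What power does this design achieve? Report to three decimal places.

z_β = δ·√(n/(σ₁²+σ₂²)) − z_{α/2}
    = 9 · √(262/6050) − 1.960
    = 9 · 0.20810 − 1.960
    = 1.8729 − 1.960 = -0.0871 → -0.09
Power = Φ(-0.09) = 0.464.

Power ≈ 0.464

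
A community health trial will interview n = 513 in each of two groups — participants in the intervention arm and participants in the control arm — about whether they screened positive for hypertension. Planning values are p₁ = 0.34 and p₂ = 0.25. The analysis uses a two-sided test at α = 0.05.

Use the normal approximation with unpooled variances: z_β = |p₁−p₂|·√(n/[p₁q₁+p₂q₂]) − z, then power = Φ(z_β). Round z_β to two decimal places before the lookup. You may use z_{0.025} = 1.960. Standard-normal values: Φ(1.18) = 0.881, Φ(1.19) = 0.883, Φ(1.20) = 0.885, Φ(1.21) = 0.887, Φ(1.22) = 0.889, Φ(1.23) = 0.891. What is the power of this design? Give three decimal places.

Power ≈ 0.889

z_β = |p₁−p₂|·√(n/[p₁q₁+p₂q₂]) − z_{α/2}
    = 0.09 · √(513/0.4119) − 1.960
    = 0.09 · 35.2909 − 1.960
    = 3.1762 − 1.960 = 1.2162 → 1.22
Power = Φ(1.22) = 0.889.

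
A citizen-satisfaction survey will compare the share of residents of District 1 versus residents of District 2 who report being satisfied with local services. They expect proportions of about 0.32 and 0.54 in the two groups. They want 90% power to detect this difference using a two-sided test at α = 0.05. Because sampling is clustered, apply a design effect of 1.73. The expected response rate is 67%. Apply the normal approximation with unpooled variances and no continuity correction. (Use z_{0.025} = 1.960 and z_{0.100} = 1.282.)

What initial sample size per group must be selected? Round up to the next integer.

n = (z_{α/2} + z_β)² · [p₁(1−p₁) + p₂(1−p₂)] / (p₁ − p₂)²
  = (1.960 + 1.282)² · (0.32·0.68 + 0.54·0.46) / (-0.22)²
  = (3.242)² · (0.2176 + 0.2484) / 0.0484
  = 10.5106 · 0.4660 / 0.0484
  = 101.20
Design effect: 1.73 × 101.20 = 175.07.
Adjust for 67% response: 175.07 / 0.67 = 261.30.
Round up → n = 262 per group.

n = 262 per group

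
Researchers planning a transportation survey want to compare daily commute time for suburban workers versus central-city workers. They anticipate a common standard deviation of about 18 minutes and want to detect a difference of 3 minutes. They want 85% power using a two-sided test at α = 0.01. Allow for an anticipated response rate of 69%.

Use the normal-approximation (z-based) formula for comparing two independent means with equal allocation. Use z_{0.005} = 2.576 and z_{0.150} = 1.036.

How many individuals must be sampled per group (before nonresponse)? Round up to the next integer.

n = 1362 per group

n = (z_{α/2} + z_β)² · (σ₁² + σ₂²) / δ²
  = (2.576 + 1.036)² · (2·18² = 648) / 3²
  = 13.0465 · 648 / 9
  = 939.35
Adjust for 69% response: 939.35 / 0.69 = 1361.38.
Round up → n = 1362 per group.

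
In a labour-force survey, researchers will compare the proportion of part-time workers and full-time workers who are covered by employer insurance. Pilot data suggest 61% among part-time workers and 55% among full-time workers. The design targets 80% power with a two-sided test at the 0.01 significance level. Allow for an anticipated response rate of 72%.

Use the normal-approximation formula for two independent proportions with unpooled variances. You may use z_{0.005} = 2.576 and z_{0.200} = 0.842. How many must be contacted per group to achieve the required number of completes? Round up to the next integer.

n = (z_{α/2} + z_β)² · [p₁(1−p₁) + p₂(1−p₂)] / (p₁ − p₂)²
  = (2.576 + 0.842)² · (0.61·0.39 + 0.55·0.45) / (0.06)²
  = (3.418)² · (0.2379 + 0.2475) / 0.0036
  = 11.6827 · 0.4854 / 0.0036
  = 1575.22
Adjust for 72% response: 1575.22 / 0.72 = 2187.81.
Round up → n = 2188 per group.

n = 2188 per group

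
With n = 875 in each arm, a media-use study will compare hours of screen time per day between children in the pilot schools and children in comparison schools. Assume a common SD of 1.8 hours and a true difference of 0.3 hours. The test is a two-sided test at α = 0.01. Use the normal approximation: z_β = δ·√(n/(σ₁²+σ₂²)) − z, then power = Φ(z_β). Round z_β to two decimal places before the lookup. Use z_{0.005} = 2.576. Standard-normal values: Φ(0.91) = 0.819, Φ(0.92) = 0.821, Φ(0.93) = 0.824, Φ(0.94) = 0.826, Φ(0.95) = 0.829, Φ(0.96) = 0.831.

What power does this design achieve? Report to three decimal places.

z_β = δ·√(n/(σ₁²+σ₂²)) − z_{α/2}
    = 0.3 · √(875/6.48) − 2.576
    = 0.3 · 11.62028 − 2.576
    = 3.4861 − 2.576 = 0.9101 → 0.91
Power = Φ(0.91) = 0.819.

Power ≈ 0.819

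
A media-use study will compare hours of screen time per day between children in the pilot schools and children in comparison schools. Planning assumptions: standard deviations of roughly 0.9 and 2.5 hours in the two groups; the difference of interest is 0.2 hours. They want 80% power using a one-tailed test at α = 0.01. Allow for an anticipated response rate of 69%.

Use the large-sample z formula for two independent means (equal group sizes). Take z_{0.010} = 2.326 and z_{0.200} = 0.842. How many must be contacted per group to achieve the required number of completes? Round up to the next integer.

n = 2568 per group

n = (z_α + z_β)² · (σ₁² + σ₂²) / δ²
  = (2.326 + 0.842)² · (0.9² + 2.5² = 7.06) / 0.2²
  = 10.0362 · 7.06 / 0.04
  = 1771.39
Adjust for 69% response: 1771.39 / 0.69 = 2567.24.
Round up → n = 2568 per group.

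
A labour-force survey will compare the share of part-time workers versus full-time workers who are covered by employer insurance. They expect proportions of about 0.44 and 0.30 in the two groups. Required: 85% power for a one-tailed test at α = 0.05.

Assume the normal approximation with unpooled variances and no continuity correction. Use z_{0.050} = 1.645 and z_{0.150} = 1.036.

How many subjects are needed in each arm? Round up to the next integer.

n = (z_α + z_β)² · [p₁(1−p₁) + p₂(1−p₂)] / (p₁ − p₂)²
  = (1.645 + 1.036)² · (0.44·0.56 + 0.30·0.70) / (0.14)²
  = (2.681)² · (0.2464 + 0.2100) / 0.0196
  = 7.1878 · 0.4564 / 0.0196
  = 167.37
Round up → n = 168 per group.

n = 168 per group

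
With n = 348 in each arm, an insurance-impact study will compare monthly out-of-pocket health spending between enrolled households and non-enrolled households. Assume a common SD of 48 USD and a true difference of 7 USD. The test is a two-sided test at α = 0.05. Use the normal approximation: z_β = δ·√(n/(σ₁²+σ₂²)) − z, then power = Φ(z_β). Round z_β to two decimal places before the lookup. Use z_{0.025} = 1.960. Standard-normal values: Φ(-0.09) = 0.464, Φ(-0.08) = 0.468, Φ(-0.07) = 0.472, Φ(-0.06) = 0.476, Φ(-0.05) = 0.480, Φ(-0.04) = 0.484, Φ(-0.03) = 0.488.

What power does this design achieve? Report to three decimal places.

Power ≈ 0.484

z_β = δ·√(n/(σ₁²+σ₂²)) − z_{α/2}
    = 7 · √(348/4608) − 1.960
    = 7 · 0.27481 − 1.960
    = 1.9237 − 1.960 = -0.0363 → -0.04
Power = Φ(-0.04) = 0.484.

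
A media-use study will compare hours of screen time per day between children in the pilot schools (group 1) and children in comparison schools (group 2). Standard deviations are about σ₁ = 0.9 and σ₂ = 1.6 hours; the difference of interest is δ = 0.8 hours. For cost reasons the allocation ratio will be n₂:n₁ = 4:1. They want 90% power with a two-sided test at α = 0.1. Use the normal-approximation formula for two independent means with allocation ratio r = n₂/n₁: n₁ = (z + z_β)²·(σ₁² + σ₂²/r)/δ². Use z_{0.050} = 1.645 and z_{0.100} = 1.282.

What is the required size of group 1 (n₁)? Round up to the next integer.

n₁ = (z_{α/2} + z_β)² · (σ₁² + σ₂²/r) / δ²
   = (1.645 + 1.282)² · (0.9² + 1.6²/4) / 0.8²
   = 8.5673 · (0.81 + 0.64) / 0.64
   = 8.5673 · 1.45 / 0.64
   = 19.41
Round up → n₁ = 20; n₂ = r·n₁ = 4 × 20 = 80.

n₁ = 20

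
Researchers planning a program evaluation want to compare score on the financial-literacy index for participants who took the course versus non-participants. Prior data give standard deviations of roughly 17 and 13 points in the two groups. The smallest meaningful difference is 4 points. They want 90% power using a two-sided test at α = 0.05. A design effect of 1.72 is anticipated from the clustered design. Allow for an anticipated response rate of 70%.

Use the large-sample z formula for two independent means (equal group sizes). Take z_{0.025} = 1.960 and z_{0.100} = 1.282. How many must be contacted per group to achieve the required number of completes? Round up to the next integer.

n = (z_{α/2} + z_β)² · (σ₁² + σ₂²) / δ²
  = (1.960 + 1.282)² · (17² + 13² = 458) / 4²
  = 10.5106 · 458 / 16
  = 300.86
Design effect: 1.72 × 300.86 = 517.49.
Adjust for 70% response: 517.49 / 0.70 = 739.27.
Round up → n = 740 per group.

n = 740 per group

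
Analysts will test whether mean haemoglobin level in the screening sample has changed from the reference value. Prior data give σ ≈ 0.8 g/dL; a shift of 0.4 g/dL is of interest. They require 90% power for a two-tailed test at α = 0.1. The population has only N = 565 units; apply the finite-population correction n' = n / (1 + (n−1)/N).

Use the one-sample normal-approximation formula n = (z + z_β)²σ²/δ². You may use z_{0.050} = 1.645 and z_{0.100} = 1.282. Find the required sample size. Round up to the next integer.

n = (z_{α/2} + z_β)² · σ² / δ²
  = (1.645 + 1.282)² · 0.8² / 0.4²
  = 8.5673 · 0.64 / 0.16
  = 34.27
Finite-population correction (N = 565): 34.27 / (1 + (34.27 − 1)/565) = 32.36.
Round up → n = 33.

n = 33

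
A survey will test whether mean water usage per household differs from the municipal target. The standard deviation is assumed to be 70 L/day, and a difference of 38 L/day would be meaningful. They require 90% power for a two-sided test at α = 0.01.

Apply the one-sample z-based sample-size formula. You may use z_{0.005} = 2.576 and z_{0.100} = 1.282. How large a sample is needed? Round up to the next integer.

n = 51

n = (z_{α/2} + z_β)² · σ² / δ²
  = (2.576 + 1.282)² · 70² / 38²
  = 14.8842 · 4900 / 1444
  = 50.51
Round up → n = 51.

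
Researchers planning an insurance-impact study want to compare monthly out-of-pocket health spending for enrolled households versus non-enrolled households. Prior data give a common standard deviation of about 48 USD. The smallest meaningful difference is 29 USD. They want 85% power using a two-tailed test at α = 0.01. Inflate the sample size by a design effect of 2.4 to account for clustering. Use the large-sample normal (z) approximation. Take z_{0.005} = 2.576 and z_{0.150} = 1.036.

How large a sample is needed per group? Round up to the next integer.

n = (z_{α/2} + z_β)² · (σ₁² + σ₂²) / δ²
  = (2.576 + 1.036)² · (2·48² = 4608) / 29²
  = 13.0465 · 4608 / 841
  = 71.48
Design effect: 2.4 × 71.48 = 171.56.
Round up → n = 172 per group.

n = 172 per group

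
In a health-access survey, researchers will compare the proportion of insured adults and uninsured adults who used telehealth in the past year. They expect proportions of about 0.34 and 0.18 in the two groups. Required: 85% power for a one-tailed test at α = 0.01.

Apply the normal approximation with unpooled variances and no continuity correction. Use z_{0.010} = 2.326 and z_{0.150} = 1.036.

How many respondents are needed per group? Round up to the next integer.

n = 165 per group

n = (z_α + z_β)² · [p₁(1−p₁) + p₂(1−p₂)] / (p₁ − p₂)²
  = (2.326 + 1.036)² · (0.34·0.66 + 0.18·0.82) / (0.16)²
  = (3.362)² · (0.2244 + 0.1476) / 0.0256
  = 11.3030 · 0.3720 / 0.0256
  = 164.25
Round up → n = 165 per group.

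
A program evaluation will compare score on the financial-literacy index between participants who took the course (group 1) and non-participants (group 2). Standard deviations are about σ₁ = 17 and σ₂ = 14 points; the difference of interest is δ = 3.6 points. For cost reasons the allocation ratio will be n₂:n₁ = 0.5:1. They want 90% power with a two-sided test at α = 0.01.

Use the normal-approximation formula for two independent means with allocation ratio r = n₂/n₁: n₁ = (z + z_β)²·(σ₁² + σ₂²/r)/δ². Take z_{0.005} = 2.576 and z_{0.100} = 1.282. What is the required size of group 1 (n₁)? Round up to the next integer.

n₁ = 783

n₁ = (z_{α/2} + z_β)² · (σ₁² + σ₂²/r) / δ²
   = (2.576 + 1.282)² · (17² + 14²/0.5) / 3.6²
   = 14.8842 · (289 + 392) / 12.96
   = 14.8842 · 681 / 12.96
   = 782.11
Round up → n₁ = 783; n₂ = r·n₁ = 0.5 × 783 = 392.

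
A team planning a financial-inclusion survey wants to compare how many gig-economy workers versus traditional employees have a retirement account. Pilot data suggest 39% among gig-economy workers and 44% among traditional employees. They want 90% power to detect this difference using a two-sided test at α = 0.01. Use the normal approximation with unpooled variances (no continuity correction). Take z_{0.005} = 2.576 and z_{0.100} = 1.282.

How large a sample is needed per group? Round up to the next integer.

n = (z_{α/2} + z_β)² · [p₁(1−p₁) + p₂(1−p₂)] / (p₁ − p₂)²
  = (2.576 + 1.282)² · (0.39·0.61 + 0.44·0.56) / (-0.05)²
  = (3.858)² · (0.2379 + 0.2464) / 0.0025
  = 14.8842 · 0.4843 / 0.0025
  = 2883.36
Round up → n = 2884 per group.

n = 2884 per group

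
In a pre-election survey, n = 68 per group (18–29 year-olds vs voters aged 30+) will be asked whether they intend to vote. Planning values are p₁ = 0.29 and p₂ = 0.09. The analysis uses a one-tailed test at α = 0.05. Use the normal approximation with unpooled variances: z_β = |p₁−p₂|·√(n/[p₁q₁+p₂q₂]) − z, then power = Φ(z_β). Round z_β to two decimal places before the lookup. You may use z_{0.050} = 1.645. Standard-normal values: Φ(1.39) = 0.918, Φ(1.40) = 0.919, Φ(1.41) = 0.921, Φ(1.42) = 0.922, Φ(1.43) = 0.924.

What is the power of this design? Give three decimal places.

Power ≈ 0.924

z_β = |p₁−p₂|·√(n/[p₁q₁+p₂q₂]) − z_α
    = 0.20 · √(68/0.2878) − 1.645
    = 0.20 · 15.3712 − 1.645
    = 3.0742 − 1.645 = 1.4292 → 1.43
Power = Φ(1.43) = 0.924.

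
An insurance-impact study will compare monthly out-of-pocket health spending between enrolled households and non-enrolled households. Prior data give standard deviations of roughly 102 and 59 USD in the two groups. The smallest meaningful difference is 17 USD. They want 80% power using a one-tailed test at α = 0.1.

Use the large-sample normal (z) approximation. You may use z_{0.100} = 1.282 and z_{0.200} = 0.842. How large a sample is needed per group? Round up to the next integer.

n = (z_α + z_β)² · (σ₁² + σ₂²) / δ²
  = (1.282 + 0.842)² · (102² + 59² = 13885) / 17²
  = 4.5114 · 13885 / 289
  = 216.75
Round up → n = 217 per group.

n = 217 per group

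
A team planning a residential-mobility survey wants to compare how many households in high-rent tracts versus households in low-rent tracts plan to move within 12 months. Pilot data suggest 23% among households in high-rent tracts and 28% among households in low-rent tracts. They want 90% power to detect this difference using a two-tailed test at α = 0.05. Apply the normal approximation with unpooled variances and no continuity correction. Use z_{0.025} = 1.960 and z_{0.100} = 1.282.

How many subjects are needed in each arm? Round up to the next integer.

n = (z_{α/2} + z_β)² · [p₁(1−p₁) + p₂(1−p₂)] / (p₁ − p₂)²
  = (1.960 + 1.282)² · (0.23·0.77 + 0.28·0.72) / (-0.05)²
  = (3.242)² · (0.1771 + 0.2016) / 0.0025
  = 10.5106 · 0.3787 / 0.0025
  = 1592.14
Round up → n = 1593 per group.

n = 1593 per group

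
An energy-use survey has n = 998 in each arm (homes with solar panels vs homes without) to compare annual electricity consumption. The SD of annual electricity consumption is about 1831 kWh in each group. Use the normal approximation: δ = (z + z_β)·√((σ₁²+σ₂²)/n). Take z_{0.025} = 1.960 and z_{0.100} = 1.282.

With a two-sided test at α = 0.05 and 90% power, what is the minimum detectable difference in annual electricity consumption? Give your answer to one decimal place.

Minimum detectable difference ≈ 265.7 kWh

δ = (z_{α/2} + z_β) · √((σ₁²+σ₂²)/n)
  = (1.960 + 1.282) · √(6705122/998)
  = 3.242 · √6718.6
  = 3.242 · 81.9668
  = 265.7364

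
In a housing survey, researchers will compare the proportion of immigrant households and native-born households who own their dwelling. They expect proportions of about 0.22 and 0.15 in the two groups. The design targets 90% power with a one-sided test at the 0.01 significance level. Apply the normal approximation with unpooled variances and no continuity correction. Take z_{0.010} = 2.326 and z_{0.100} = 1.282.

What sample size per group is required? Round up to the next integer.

n = (z_α + z_β)² · [p₁(1−p₁) + p₂(1−p₂)] / (p₁ − p₂)²
  = (2.326 + 1.282)² · (0.22·0.78 + 0.15·0.85) / (0.07)²
  = (3.608)² · (0.1716 + 0.1275) / 0.0049
  = 13.0177 · 0.2991 / 0.0049
  = 794.61
Round up → n = 795 per group.

n = 795 per group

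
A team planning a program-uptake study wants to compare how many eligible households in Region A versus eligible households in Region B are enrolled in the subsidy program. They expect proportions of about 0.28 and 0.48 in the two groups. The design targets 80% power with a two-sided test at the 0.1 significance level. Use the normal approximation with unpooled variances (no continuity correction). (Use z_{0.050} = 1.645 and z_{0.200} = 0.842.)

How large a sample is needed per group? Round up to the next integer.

n = (z_{α/2} + z_β)² · [p₁(1−p₁) + p₂(1−p₂)] / (p₁ − p₂)²
  = (1.645 + 0.842)² · (0.28·0.72 + 0.48·0.52) / (-0.20)²
  = (2.487)² · (0.2016 + 0.2496) / 0.0400
  = 6.1852 · 0.4512 / 0.0400
  = 69.77
Round up → n = 70 per group.

n = 70 per group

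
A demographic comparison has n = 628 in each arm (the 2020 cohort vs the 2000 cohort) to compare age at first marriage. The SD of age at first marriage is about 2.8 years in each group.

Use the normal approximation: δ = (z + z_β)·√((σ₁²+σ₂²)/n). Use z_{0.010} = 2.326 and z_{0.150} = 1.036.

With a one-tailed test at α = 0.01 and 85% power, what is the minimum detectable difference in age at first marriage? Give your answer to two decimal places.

δ = (z_α + z_β) · √((σ₁²+σ₂²)/n)
  = (2.326 + 1.036) · √(15.68/628)
  = 3.362 · √0.02497
  = 3.362 · 0.1580
  = 0.5312

Minimum detectable difference ≈ 0.53 years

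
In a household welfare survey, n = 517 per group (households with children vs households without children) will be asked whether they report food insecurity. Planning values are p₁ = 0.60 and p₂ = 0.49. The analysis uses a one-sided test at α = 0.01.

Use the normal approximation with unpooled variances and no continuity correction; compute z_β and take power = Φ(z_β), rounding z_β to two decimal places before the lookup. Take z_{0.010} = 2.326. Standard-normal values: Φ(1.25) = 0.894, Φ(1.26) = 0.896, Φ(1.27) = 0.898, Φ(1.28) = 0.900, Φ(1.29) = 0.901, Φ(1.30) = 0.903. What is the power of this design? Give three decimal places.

Power ≈ 0.894

z_β = |p₁−p₂|·√(n/[p₁q₁+p₂q₂]) − z_α
    = 0.11 · √(517/0.4899) − 2.326
    = 0.11 · 32.4856 − 2.326
    = 3.5734 − 2.326 = 1.2474 → 1.25
Power = Φ(1.25) = 0.894.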